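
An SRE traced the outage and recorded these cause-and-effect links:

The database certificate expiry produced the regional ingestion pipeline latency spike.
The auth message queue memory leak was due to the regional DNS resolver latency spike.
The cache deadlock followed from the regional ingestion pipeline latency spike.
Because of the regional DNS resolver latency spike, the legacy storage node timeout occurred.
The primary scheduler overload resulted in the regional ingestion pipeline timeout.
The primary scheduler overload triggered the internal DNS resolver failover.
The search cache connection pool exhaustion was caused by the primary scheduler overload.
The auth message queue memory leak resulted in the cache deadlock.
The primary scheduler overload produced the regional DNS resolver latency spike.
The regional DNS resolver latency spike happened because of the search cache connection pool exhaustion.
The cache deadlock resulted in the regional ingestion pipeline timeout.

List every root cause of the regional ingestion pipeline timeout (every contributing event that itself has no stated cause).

the database certificate expiry, the primary scheduler overload

Tracing upstream from the regional ingestion pipeline timeout: the regional ingestion pipeline timeout ← the primary scheduler overload.
A separate upstream branch: the regional ingestion pipeline timeout ← the cache deadlock ← the regional ingestion pipeline latency spike ← the database certificate expiry.
Each of those chain origins has no stated cause.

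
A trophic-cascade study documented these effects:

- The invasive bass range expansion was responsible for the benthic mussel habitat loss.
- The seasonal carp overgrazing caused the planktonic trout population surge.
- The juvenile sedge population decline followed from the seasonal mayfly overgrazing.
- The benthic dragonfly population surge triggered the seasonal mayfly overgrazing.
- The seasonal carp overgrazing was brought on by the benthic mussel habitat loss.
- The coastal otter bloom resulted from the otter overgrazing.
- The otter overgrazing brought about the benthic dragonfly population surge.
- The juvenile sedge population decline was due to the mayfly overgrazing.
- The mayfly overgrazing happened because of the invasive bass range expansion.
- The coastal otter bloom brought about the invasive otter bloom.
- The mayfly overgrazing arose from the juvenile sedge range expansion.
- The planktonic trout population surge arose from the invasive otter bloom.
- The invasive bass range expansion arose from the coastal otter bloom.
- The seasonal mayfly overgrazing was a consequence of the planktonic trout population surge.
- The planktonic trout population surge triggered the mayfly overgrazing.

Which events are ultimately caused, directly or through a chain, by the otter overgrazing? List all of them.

Direct effects: the coastal otter bloom, the benthic dragonfly population surge.
2 steps out: the invasive otter bloom, the invasive bass range expansion, the seasonal mayfly overgrazing.
3 steps out: the benthic mussel habitat loss, the planktonic trout population surge, the mayfly overgrazing, the juvenile sedge population decline.
4 steps out: the seasonal carp overgrazing.
Not reachable from it: the juvenile sedge range expansion.

the benthic dragonfly population surge, the benthic mussel habitat loss, the coastal otter bloom, the invasive bass range expansion, the invasive otter bloom, the juvenile sedge population decline, the mayfly overgrazing, the planktonic trout population surge, the seasonal carp overgrazing, the seasonal mayfly overgrazing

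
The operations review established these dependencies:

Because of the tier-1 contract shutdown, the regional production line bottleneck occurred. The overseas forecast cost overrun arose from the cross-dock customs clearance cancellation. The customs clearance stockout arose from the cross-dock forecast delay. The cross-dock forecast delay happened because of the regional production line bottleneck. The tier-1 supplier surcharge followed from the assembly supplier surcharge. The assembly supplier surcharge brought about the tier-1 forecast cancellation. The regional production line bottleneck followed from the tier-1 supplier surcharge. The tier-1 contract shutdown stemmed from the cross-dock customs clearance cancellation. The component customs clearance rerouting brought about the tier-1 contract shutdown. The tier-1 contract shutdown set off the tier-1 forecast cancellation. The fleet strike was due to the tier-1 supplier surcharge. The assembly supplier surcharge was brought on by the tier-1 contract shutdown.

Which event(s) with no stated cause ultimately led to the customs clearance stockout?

Tracing upstream from the customs clearance stockout: the customs clearance stockout ← the cross-dock forecast delay ← the regional production line bottleneck ← the tier-1 contract shutdown ← the cross-dock customs clearance cancellation.
A separate upstream branch: the customs clearance stockout ← the cross-dock forecast delay ← the regional production line bottleneck ← the tier-1 contract shutdown ← the component customs clearance rerouting.
Each of those chain origins has no stated cause.

the component customs clearance rerouting, the cross-dock customs clearance cancellation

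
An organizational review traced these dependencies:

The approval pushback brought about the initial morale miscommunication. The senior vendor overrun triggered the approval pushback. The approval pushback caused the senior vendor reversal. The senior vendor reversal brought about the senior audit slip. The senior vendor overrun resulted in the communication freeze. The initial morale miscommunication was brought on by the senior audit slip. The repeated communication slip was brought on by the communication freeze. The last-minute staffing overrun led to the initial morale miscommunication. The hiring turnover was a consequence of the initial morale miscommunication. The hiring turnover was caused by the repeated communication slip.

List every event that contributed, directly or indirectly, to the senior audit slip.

the approval pushback, the senior vendor overrun, the senior vendor reversal

Immediate cause of the senior audit slip: the senior vendor reversal.
Further upstream: the senior vendor overrun, the approval pushback.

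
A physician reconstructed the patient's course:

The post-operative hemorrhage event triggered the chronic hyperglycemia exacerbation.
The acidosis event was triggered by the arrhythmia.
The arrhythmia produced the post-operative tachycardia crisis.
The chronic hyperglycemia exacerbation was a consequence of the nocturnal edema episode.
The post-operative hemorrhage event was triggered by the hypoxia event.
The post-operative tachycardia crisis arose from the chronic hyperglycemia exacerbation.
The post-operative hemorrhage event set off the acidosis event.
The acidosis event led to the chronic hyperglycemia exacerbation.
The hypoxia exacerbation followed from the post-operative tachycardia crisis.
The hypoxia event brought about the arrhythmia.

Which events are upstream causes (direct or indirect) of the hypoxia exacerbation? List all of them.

the acidosis event, the arrhythmia, the chronic hyperglycemia exacerbation, the hypoxia event, the nocturnal edema episode, the post-operative hemorrhage event, the post-operative tachycardia crisis

Immediate cause of the hypoxia exacerbation: the post-operative tachycardia crisis.
Further upstream: the hypoxia event, the post-operative hemorrhage event, the arrhythmia, the acidosis event, the chronic hyperglycemia exacerbation, the nocturnal edema episode.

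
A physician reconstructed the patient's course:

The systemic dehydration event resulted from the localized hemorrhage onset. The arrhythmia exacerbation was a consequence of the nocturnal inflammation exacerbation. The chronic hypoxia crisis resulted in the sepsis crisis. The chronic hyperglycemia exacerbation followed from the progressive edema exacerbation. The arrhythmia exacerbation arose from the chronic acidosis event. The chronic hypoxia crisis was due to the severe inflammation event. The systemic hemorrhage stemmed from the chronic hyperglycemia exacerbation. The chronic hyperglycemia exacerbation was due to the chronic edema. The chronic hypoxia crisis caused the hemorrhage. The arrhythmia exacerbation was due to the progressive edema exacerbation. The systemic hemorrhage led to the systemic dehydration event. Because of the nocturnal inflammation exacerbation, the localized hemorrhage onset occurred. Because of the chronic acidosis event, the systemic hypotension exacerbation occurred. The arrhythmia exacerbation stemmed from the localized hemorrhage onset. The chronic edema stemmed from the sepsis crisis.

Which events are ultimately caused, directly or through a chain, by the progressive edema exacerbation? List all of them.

the arrhythmia exacerbation, the chronic hyperglycemia exacerbation, the systemic dehydration event, the systemic hemorrhage

Direct effects: the chronic hyperglycemia exacerbation, the arrhythmia exacerbation.
2 steps out: the systemic hemorrhage.
3 steps out: the systemic dehydration event.
Not reachable from it: the severe inflammation event, the chronic acidosis event, the nocturnal inflammation exacerbation, the chronic hypoxia crisis, the hemorrhage, the sepsis crisis, the systemic hypotension exacerbation, the localized hemorrhage onset, the chronic edema.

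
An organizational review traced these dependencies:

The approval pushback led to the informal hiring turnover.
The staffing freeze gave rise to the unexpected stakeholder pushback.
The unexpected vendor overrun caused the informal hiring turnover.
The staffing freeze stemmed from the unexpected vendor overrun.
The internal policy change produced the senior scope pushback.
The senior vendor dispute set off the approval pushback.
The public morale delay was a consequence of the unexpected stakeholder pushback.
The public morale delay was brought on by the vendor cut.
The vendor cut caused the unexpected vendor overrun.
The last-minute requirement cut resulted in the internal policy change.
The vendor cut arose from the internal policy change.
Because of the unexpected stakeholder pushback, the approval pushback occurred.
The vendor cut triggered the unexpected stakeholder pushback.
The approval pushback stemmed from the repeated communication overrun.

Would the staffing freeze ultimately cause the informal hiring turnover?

There is a causal chain: the staffing freeze → the unexpected stakeholder pushback → the approval pushback → the informal hiring turnover.

Yes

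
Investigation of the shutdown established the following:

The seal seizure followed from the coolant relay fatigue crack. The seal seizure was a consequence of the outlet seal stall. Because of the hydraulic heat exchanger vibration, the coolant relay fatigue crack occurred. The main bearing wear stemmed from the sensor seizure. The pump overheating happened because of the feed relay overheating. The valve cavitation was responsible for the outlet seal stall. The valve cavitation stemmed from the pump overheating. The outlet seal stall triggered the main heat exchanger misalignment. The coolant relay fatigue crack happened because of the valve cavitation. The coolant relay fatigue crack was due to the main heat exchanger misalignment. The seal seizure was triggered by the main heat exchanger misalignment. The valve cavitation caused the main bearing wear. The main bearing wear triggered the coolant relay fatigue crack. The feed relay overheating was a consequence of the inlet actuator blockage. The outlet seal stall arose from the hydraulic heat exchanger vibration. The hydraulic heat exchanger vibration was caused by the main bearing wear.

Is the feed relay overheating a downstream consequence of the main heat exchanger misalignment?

The main heat exchanger misalignment leads to the coolant relay fatigue crack, the seal seizure; the feed relay overheating is not among them.

No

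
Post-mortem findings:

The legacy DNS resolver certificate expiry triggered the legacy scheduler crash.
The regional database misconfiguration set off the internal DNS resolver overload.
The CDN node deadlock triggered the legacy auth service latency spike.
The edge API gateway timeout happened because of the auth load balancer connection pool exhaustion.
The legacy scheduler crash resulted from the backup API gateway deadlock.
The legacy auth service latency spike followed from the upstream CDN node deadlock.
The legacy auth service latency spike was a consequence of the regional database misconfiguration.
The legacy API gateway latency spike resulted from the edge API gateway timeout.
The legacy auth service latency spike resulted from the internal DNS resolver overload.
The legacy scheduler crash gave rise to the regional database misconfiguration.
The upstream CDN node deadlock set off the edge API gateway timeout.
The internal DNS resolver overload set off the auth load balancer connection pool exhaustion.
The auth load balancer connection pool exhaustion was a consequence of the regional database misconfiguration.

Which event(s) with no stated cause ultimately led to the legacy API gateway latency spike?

Tracing upstream from the legacy API gateway latency spike: the legacy API gateway latency spike ← the edge API gateway timeout ← the auth load balancer connection pool exhaustion ← the regional database misconfiguration ← the legacy scheduler crash ← the legacy DNS resolver certificate expiry.
A separate upstream branch: the legacy API gateway latency spike ← the edge API gateway timeout ← the auth load balancer connection pool exhaustion ← the regional database misconfiguration ← the legacy scheduler crash ← the backup API gateway deadlock.
A separate upstream branch: the legacy API gateway latency spike ← the edge API gateway timeout ← the upstream CDN node deadlock.
Each of those chain origins has no stated cause.

the backup API gateway deadlock, the legacy DNS resolver certificate expiry, the upstream CDN node deadlock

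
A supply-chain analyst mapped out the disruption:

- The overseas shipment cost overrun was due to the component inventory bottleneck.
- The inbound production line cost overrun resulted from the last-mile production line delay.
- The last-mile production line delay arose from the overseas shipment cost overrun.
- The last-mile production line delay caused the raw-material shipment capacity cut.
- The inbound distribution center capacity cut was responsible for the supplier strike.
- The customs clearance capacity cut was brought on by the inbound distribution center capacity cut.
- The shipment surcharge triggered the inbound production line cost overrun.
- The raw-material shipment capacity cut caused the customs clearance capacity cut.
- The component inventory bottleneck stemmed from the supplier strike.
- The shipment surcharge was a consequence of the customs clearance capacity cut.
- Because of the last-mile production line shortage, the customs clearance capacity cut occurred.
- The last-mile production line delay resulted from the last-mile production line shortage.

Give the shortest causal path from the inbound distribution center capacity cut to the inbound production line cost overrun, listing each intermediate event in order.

the inbound distribution center capacity cut → the customs clearance capacity cut → the shipment surcharge → the inbound production line cost overrun

the inbound distribution center capacity cut → the customs clearance capacity cut
the customs clearance capacity cut → the shipment surcharge
the shipment surcharge → the inbound production line cost overrun
Length: 3 steps.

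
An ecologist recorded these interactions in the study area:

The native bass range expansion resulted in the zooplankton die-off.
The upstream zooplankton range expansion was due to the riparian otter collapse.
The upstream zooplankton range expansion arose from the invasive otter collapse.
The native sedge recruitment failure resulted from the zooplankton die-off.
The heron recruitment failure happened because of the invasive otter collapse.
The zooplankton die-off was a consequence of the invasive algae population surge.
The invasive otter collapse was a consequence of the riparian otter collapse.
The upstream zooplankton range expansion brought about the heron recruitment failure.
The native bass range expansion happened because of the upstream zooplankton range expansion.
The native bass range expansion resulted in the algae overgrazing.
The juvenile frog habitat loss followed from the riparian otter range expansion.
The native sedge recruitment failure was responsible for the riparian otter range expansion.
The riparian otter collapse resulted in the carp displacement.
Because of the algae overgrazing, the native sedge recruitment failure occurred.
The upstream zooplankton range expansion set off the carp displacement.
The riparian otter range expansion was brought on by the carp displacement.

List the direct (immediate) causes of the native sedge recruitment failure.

the algae overgrazing, the zooplankton die-off

Upstream contributors include the invasive algae population surge, the riparian otter collapse, the invasive otter collapse, the upstream zooplankton range expansion, the native bass range expansion, but only the algae overgrazing, the zooplankton die-off feed directly into the native sedge recruitment failure.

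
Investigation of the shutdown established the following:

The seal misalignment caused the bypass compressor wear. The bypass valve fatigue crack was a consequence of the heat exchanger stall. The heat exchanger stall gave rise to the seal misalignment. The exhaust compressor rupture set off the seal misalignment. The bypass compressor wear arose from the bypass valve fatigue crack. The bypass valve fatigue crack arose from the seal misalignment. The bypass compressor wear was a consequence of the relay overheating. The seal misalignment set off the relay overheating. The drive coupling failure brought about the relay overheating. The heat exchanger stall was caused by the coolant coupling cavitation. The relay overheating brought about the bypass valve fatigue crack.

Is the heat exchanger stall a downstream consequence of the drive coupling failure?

The drive coupling failure leads to the relay overheating, the bypass valve fatigue crack, the bypass compressor wear; the heat exchanger stall is not among them.

No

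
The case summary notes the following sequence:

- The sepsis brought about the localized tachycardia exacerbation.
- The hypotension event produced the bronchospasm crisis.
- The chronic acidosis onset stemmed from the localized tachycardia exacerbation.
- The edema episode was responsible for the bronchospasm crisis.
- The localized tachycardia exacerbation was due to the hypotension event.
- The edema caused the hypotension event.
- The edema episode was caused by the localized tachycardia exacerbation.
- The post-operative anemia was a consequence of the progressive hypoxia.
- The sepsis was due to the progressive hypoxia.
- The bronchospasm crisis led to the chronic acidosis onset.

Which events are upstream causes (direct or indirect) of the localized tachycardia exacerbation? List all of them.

the edema, the hypotension event, the progressive hypoxia, the sepsis

Immediate causes of the localized tachycardia exacerbation: the hypotension event, the sepsis.
Further upstream: the edema, the progressive hypoxia.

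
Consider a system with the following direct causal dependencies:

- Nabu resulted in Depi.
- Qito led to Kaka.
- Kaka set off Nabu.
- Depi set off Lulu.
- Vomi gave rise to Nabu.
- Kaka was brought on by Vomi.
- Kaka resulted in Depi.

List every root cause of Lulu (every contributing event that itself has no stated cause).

Qito, Vomi

Tracing upstream from Lulu: Lulu ← Depi ← Kaka ← Vomi.
A separate upstream branch: Lulu ← Depi ← Kaka ← Qito.
Each of those chain origins has no stated cause.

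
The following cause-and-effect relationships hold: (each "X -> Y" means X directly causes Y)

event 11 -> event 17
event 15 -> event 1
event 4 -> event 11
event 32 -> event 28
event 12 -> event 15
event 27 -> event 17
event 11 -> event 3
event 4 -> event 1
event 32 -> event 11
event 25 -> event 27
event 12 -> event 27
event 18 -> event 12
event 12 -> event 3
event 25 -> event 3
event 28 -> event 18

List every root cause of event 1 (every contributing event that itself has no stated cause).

event 32, event 4

Tracing upstream from event 1: event 1 ← event 15 ← event 12 ← event 18 ← event 28 ← event 32.
A separate upstream branch: event 1 ← event 4.
Each of those chain origins has no stated cause.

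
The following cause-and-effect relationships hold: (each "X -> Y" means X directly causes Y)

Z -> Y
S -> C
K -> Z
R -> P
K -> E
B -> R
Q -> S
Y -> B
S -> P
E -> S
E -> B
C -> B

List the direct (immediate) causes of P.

R, S

Upstream contributors include Q, K, Z, Y, E, C, B, but only R, S feed directly into P.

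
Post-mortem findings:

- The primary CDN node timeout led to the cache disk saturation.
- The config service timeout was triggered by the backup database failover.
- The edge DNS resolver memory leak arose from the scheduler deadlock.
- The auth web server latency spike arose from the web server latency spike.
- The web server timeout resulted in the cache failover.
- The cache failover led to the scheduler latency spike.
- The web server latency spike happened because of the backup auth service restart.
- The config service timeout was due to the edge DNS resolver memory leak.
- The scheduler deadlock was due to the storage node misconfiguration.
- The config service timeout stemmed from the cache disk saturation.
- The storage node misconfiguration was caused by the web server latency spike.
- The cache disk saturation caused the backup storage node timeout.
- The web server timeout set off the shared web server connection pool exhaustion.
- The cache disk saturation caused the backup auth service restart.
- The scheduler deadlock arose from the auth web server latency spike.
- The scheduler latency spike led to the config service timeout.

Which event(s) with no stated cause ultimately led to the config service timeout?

Tracing upstream from the config service timeout: the config service timeout ← the scheduler latency spike ← the cache failover ← the web server timeout.
A separate upstream branch: the config service timeout ← the cache disk saturation ← the primary CDN node timeout.
A separate upstream branch: the config service timeout ← the backup database failover.
Each of those chain origins has no stated cause.

the backup database failover, the primary CDN node timeout, the web server timeout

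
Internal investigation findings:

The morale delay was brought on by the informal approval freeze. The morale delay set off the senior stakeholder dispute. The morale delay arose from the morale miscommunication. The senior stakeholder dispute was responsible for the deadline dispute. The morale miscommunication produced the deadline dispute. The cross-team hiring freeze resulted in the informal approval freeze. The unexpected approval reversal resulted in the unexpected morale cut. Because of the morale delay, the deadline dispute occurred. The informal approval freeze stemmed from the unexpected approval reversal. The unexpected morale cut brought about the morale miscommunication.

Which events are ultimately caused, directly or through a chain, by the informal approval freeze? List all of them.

the deadline dispute, the morale delay, the senior stakeholder dispute

Direct effects: the morale delay.
2 steps out: the senior stakeholder dispute, the deadline dispute.
Not reachable from it: the unexpected approval reversal, the unexpected morale cut, the morale miscommunication, the cross-team hiring freeze.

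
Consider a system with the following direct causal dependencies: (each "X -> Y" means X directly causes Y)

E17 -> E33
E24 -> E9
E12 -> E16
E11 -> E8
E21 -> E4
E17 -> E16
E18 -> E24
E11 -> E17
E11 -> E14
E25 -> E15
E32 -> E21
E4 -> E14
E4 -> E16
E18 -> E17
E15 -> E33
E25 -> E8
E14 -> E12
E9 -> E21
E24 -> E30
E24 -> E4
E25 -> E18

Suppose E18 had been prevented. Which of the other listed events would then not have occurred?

E24, E30, E9

Downstream of E18: E24, E9, E17, E21, E30, E4, E14, E33, E12, E16.
Of those, still caused via another path: E17, E21, E4, E14, E33, E12, E16.
The remainder have no surviving cause.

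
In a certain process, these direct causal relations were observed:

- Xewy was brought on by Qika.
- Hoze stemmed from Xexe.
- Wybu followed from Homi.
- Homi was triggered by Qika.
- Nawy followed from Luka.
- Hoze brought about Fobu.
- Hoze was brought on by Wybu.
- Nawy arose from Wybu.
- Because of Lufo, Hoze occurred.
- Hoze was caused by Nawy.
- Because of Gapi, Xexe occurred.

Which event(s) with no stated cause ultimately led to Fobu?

Tracing upstream from Fobu: Fobu ← Hoze ← Wybu ← Homi ← Qika.
A separate upstream branch: Fobu ← Hoze ← Nawy ← Luka.
A separate upstream branch: Fobu ← Hoze ← Lufo.
A separate upstream branch: Fobu ← Hoze ← Xexe ← Gapi.
Each of those chain origins has no stated cause.

Gapi, Lufo, Luka, Qika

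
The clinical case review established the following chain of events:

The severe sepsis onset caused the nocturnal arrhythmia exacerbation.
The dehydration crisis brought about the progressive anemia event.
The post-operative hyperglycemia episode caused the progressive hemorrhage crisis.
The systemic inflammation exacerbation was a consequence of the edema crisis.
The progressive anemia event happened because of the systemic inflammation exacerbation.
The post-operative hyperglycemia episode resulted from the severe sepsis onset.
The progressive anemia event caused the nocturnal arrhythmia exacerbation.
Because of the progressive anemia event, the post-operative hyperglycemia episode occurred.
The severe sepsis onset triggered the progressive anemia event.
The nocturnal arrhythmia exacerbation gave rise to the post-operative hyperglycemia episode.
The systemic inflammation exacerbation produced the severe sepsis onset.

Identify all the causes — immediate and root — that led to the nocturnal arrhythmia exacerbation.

Immediate causes of the nocturnal arrhythmia exacerbation: the severe sepsis onset, the progressive anemia event.
Further upstream: the edema crisis, the systemic inflammation exacerbation, the dehydration crisis.

the dehydration crisis, the edema crisis, the progressive anemia event, the severe sepsis onset, the systemic inflammation exacerbation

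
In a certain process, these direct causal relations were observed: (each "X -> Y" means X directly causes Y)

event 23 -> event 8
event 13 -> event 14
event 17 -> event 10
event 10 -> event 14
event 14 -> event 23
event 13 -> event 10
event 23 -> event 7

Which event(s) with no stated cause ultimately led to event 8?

Tracing upstream from event 8: event 8 ← event 23 ← event 14 ← event 13.
A separate upstream branch: event 8 ← event 23 ← event 14 ← event 10 ← event 17.
Each of those chain origins has no stated cause.

event 13, event 17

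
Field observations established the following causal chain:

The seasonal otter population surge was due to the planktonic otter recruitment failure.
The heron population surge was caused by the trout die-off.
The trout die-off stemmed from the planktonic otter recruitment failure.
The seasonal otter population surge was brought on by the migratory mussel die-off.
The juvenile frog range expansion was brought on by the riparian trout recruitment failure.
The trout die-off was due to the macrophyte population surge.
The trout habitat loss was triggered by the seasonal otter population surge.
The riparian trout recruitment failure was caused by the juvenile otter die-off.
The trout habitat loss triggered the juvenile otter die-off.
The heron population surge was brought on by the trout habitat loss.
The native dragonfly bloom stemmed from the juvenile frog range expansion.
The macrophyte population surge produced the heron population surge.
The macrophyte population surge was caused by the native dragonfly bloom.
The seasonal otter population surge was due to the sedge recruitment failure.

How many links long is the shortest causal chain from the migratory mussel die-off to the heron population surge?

3

Shortest chain: the migratory mussel die-off → the seasonal otter population surge → the trout habitat loss → the heron population surge.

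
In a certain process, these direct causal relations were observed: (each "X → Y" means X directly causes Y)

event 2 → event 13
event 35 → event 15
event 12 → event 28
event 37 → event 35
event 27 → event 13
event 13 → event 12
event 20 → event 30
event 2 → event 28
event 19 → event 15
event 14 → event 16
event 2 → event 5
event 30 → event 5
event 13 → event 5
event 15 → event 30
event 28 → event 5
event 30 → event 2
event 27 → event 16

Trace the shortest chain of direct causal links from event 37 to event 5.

event 37 → event 35 → event 15 → event 30 → event 5

event 37 → event 35
event 35 → event 15
event 15 → event 30
event 30 → event 5
Length: 4 steps.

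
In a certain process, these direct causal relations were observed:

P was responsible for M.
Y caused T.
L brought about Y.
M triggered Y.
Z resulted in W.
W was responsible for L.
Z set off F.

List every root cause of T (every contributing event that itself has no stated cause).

Tracing upstream from T: T ← Y ← L ← W ← Z.
A separate upstream branch: T ← Y ← M ← P.
Each of those chain origins has no stated cause.

P, Z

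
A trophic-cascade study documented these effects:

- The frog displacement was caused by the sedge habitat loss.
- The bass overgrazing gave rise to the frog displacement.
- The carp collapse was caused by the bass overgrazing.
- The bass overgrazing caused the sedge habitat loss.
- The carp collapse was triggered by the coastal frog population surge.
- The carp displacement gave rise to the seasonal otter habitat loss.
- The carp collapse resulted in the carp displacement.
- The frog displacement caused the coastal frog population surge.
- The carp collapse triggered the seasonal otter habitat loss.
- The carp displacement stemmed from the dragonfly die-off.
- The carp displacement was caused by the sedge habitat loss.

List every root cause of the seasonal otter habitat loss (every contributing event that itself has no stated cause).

Tracing upstream from the seasonal otter habitat loss: the seasonal otter habitat loss ← the carp collapse ← the bass overgrazing.
A separate upstream branch: the seasonal otter habitat loss ← the carp displacement ← the dragonfly die-off.
Each of those chain origins has no stated cause.

the bass overgrazing, the dragonfly die-off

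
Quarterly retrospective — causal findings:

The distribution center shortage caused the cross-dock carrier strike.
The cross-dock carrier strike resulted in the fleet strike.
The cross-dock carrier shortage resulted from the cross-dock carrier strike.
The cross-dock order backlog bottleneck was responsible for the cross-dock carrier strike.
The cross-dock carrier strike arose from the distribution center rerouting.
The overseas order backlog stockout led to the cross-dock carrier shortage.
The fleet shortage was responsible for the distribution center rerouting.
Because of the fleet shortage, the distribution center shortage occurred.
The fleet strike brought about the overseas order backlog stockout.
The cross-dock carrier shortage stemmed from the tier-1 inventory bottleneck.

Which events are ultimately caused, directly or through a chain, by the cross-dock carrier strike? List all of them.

the cross-dock carrier shortage, the fleet strike, the overseas order backlog stockout

Direct effects: the fleet strike, the cross-dock carrier shortage.
2 steps out: the overseas order backlog stockout.
Not reachable from it: the tier-1 inventory bottleneck, the cross-dock order backlog bottleneck, the fleet shortage, the distribution center rerouting, the distribution center shortage.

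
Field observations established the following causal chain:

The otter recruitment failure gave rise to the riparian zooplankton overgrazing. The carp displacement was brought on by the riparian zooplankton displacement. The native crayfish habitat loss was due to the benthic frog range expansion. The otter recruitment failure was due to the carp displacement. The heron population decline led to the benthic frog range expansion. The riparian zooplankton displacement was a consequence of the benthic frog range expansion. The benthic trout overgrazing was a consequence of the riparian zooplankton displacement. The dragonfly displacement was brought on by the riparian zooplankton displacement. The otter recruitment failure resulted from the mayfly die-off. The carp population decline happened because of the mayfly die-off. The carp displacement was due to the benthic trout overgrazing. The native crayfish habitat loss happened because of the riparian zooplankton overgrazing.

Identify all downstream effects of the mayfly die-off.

the carp population decline, the native crayfish habitat loss, the otter recruitment failure, the riparian zooplankton overgrazing

Direct effects: the otter recruitment failure, the carp population decline.
2 steps out: the riparian zooplankton overgrazing.
3 steps out: the native crayfish habitat loss.
Not reachable from it: the heron population decline, the benthic frog range expansion, the riparian zooplankton displacement, the dragonfly displacement, the benthic trout overgrazing, the carp displacement.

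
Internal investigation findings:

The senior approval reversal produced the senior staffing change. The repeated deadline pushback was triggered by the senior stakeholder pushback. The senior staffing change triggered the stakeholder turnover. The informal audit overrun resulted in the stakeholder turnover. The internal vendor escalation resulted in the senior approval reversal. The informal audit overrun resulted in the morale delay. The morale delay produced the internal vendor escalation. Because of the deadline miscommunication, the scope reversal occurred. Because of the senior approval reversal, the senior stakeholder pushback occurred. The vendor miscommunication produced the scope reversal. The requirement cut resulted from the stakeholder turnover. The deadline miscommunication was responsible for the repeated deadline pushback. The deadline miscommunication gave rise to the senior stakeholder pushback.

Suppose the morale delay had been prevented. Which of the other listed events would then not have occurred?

the internal vendor escalation, the senior approval reversal, the senior staffing change

Downstream of the morale delay: the internal vendor escalation, the senior approval reversal, the senior stakeholder pushback, the senior staffing change, the stakeholder turnover, the requirement cut, the repeated deadline pushback.
Of those, still caused via another path: the senior stakeholder pushback, the stakeholder turnover, the requirement cut, the repeated deadline pushback.
The remainder have no surviving cause.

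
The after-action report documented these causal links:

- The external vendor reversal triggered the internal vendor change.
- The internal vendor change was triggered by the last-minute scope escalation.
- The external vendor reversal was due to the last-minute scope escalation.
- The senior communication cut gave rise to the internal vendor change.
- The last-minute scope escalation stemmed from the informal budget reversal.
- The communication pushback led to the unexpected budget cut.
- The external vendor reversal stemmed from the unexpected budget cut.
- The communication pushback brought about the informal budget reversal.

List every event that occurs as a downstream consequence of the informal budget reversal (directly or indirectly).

the external vendor reversal, the internal vendor change, the last-minute scope escalation

Direct effects: the last-minute scope escalation.
2 steps out: the external vendor reversal, the internal vendor change.
Not reachable from it: the communication pushback, the unexpected budget cut, the senior communication cut.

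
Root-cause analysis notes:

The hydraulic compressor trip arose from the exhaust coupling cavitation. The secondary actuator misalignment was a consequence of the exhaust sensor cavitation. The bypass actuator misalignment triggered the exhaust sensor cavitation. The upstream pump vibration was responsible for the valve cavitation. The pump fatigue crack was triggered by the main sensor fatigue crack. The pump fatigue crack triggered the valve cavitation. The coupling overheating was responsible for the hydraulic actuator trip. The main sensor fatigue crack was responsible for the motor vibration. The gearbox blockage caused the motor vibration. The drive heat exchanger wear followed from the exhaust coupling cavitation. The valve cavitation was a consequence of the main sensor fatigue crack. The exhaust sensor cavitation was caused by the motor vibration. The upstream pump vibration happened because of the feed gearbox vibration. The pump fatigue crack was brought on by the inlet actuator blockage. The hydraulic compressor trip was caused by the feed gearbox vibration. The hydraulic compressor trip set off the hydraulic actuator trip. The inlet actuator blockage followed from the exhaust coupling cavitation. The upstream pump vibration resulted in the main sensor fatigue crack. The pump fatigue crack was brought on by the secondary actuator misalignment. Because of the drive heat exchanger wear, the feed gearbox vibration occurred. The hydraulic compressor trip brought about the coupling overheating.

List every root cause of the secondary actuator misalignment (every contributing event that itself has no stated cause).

the bypass actuator misalignment, the exhaust coupling cavitation, the gearbox blockage

Tracing upstream from the secondary actuator misalignment: the secondary actuator misalignment ← the exhaust sensor cavitation ← the bypass actuator misalignment.
A separate upstream branch: the secondary actuator misalignment ← the exhaust sensor cavitation ← the motor vibration ← the main sensor fatigue crack ← the upstream pump vibration ← the feed gearbox vibration ← the drive heat exchanger wear ← the exhaust coupling cavitation.
A separate upstream branch: the secondary actuator misalignment ← the exhaust sensor cavitation ← the motor vibration ← the gearbox blockage.
Each of those chain origins has no stated cause.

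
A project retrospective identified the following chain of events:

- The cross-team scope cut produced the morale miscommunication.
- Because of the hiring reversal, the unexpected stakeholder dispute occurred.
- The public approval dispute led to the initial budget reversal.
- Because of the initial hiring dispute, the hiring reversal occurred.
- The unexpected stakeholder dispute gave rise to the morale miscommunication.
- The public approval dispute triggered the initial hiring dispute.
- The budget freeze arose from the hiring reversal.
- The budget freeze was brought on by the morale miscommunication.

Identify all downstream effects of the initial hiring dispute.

Direct effects: the hiring reversal.
2 steps out: the unexpected stakeholder dispute, the budget freeze.
3 steps out: the morale miscommunication.
Not reachable from it: the public approval dispute, the initial budget reversal, the cross-team scope cut.

the budget freeze, the hiring reversal, the morale miscommunication, the unexpected stakeholder dispute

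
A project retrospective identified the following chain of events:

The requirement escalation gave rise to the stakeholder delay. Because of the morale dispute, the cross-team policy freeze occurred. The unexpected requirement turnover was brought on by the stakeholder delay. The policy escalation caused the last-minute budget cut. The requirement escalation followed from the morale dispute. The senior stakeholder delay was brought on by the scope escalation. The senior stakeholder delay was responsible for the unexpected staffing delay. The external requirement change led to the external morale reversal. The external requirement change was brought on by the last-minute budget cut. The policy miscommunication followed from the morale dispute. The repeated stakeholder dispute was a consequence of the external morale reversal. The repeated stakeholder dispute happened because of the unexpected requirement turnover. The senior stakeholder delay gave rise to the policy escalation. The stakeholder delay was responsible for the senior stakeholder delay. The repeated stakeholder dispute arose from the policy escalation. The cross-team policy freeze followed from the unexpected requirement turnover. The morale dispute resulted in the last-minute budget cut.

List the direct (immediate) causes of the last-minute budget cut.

the morale dispute, the policy escalation

Upstream contributors include the scope escalation, the requirement escalation, the stakeholder delay, the senior stakeholder delay, but only the morale dispute, the policy escalation feed directly into the last-minute budget cut.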